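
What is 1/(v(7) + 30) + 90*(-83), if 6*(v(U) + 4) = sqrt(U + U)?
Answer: -90842202/12161 - 3*sqrt(14)/12161 ≈ -7470.0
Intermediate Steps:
v(U) = -4 + sqrt(2)*sqrt(U)/6 (v(U) = -4 + sqrt(U + U)/6 = -4 + sqrt(2*U)/6 = -4 + (sqrt(2)*sqrt(U))/6 = -4 + sqrt(2)*sqrt(U)/6)
1/(v(7) + 30) + 90*(-83) = 1/((-4 + sqrt(2)*sqrt(7)/6) + 30) + 90*(-83) = 1/((-4 + sqrt(14)/6) + 30) - 7470 = 1/(26 + sqrt(14)/6) - 7470 = -7470 + 1/(26 + sqrt(14)/6)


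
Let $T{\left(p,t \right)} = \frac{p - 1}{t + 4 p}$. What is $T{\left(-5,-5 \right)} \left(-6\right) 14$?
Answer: $- \frac{504}{25} \approx -20.16$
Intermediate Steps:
$T{\left(p,t \right)} = \frac{-1 + p}{t + 4 p}$
$T{\left(-5,-5 \right)} \left(-6\right) 14 = \frac{-1 - 5}{-5 + 4 \left(-5\right)} \left(-6\right) 14 = \frac{1}{-5 - 20} \left(-6\right) \left(-6\right) 14 = \frac{1}{-25} \left(-6\right) \left(-6\right) 14 = \left(- \frac{1}{25}\right) \left(-6\right) \left(-6\right) 14 = \frac{6}{25} \left(-6\right) 14 = \left(- \frac{36}{25}\right) 14 = - \frac{504}{25}$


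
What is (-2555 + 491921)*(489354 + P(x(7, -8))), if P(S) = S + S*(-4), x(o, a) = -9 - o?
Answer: 239496699132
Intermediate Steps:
P(S) = -3*S (P(S) = S - 4*S = -3*S)
(-2555 + 491921)*(489354 + P(x(7, -8))) = (-2555 + 491921)*(489354 - 3*(-9 - 1*7)) = 489366*(489354 - 3*(-9 - 7)) = 489366*(489354 - 3*(-16)) = 489366*(489354 + 48) = 489366*489402 = 239496699132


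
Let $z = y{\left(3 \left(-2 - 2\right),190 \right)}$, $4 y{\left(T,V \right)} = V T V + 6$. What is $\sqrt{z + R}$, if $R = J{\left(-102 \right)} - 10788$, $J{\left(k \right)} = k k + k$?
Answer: $\frac{i \sqrt{435138}}{2} \approx 329.83 i$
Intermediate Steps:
$J{\left(k \right)} = k + k^{2}$ ($J{\left(k \right)} = k^{2} + k = k + k^{2}$)
$y{\left(T,V \right)} = \frac{3}{2} + \frac{T V^{2}}{4}$ ($y{\left(T,V \right)} = \frac{V T V + 6}{4} = \frac{T V V + 6}{4} = \frac{T V^{2} + 6}{4} = \frac{6 + T V^{2}}{4} = \frac{3}{2} + \frac{T V^{2}}{4}$)
$z = - \frac{216597}{2}$ ($z = \frac{3}{2} + \frac{3 \left(-2 - 2\right) 190^{2}}{4} = \frac{3}{2} + \frac{1}{4} \cdot 3 \left(-4\right) 36100 = \frac{3}{2} + \frac{1}{4} \left(-12\right) 36100 = \frac{3}{2} - 108300 = - \frac{216597}{2} \approx -1.083 \cdot 10^{5}$)
$R = -486$ ($R = - 102 \left(1 - 102\right) - 10788 = \left(-102\right) \left(-101\right) - 10788 = 10302 - 10788 = -486$)
$\sqrt{z + R} = \sqrt{- \frac{216597}{2} - 486} = \sqrt{- \frac{217569}{2}} = \frac{i \sqrt{435138}}{2}$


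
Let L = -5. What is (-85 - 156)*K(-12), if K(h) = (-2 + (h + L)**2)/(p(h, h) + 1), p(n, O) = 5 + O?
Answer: 69167/6 ≈ 11528.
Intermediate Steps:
K(h) = (-2 + (-5 + h)**2)/(6 + h) (K(h) = (-2 + (h - 5)**2)/((5 + h) + 1) = (-2 + (-5 + h)**2)/(6 + h))
(-85 - 156)*K(-12) = (-85 - 156)*((-2 + (-5 - 12)**2)/(6 - 12)) = -241*(-2 + (-17)**2)/(-6) = -(-241)*(-2 + 289)/6 = -(-241)*287/6 = -241*(-287/6) = 69167/6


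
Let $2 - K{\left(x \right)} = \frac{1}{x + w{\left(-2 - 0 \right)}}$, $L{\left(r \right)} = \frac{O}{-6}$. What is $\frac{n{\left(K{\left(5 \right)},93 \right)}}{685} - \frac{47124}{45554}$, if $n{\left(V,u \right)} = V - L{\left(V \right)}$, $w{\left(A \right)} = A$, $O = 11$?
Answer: $- \frac{32120501}{31204490} \approx -1.0294$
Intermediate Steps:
$L{\left(r \right)} = - \frac{11}{6}$ ($L{\left(r \right)} = \frac{11}{-6} = 11 \left(- \frac{1}{6}\right) = - \frac{11}{6}$)
$K{\left(x \right)} = 2 - \frac{1}{-2 + x}$ ($K{\left(x \right)} = 2 - \frac{1}{x - 2} = 2 - \frac{1}{-2 + x}$)
$n{\left(V,u \right)} = \frac{11}{6} + V$ ($n{\left(V,u \right)} = V - - \frac{11}{6} = V + \frac{11}{6} = \frac{11}{6} + V$)
$\frac{n{\left(K{\left(5 \right)},93 \right)}}{685} - \frac{47124}{45554} = \frac{\frac{11}{6} + \frac{-5 + 2 \cdot 5}{-2 + 5}}{685} - \frac{47124}{45554} = \left(\frac{11}{6} + \frac{-5 + 10}{3}\right) \frac{1}{685} - \frac{23562}{22777} = \left(\frac{11}{6} + \frac{1}{3} \cdot 5\right) \frac{1}{685} - \frac{23562}{22777} = \left(\frac{11}{6} + \frac{5}{3}\right) \frac{1}{685} - \frac{23562}{22777} = \frac{7}{2} \cdot \frac{1}{685} - \frac{23562}{22777} = \frac{7}{1370} - \frac{23562}{22777} = - \frac{32120501}{31204490}$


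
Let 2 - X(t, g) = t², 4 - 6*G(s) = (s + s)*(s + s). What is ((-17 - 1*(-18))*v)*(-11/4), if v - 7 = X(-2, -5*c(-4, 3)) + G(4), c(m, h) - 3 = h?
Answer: 55/4 ≈ 13.750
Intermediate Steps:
c(m, h) = 3 + h
G(s) = ⅔ - 2*s²/3 (G(s) = ⅔ - (s + s)*(s + s)/6 = ⅔ - 2*s*2*s/6 = ⅔ - 2*s²/3)
X(t, g) = 2 - t²
v = -5 (v = 7 + ((2 - 1*(-2)²) + (⅔ - ⅔*4²)) = 7 + ((2 - 1*4) + (⅔ - ⅔*16)) = 7 + ((2 - 4) + (⅔ - 32/3)) = 7 + (-2 - 10) = 7 - 12 = -5)
((-17 - 1*(-18))*v)*(-11/4) = ((-17 - 1*(-18))*(-5))*(-11/4) = ((-17 + 18)*(-5))*(-11*¼) = (1*(-5))*(-11/4) = -5*(-11/4) = 55/4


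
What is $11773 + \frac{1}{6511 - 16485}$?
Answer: $\frac{117423901}{9974} \approx 11773.0$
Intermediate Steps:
$11773 + \frac{1}{6511 - 16485} = 11773 + \frac{1}{-9974} = 11773 - \frac{1}{9974} = \frac{117423901}{9974}$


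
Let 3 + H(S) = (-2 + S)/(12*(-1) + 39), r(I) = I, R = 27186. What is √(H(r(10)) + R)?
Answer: √2201847/9 ≈ 164.87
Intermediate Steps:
H(S) = -83/27 + S/27 (H(S) = -3 + (-2 + S)/(12*(-1) + 39) = -3 + (-2 + S)/(-12 + 39) = -3 + (-2 + S)/27 = -3 + (-2 + S)*(1/27) = -3 + (-2/27 + S/27) = -83/27 + S/27)
√(H(r(10)) + R) = √((-83/27 + (1/27)*10) + 27186) = √((-83/27 + 10/27) + 27186) = √(-73/27 + 27186) = √(733949/27) = √2201847/9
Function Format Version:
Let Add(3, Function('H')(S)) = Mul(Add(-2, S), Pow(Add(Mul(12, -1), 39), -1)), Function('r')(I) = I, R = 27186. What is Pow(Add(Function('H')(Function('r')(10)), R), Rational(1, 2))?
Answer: Mul(Rational(1, 9), Pow(2201847, Rational(1, 2))) ≈ 164.87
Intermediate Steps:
Function('H')(S) = Add(Rational(-83, 27), Mul(Rational(1, 27), S)) (Function('H')(S) = Add(-3, Mul(Add(-2, S), Pow(Add(Mul(12, -1), 39), -1))) = Add(-3, Mul(Add(-2, S), Pow(Add(-12, 39), -1))) = Add(-3, Mul(Add(-2, S), Pow(27, -1))) = Add(-3, Mul(Add(-2, S), Rational(1, 27))) = Add(-3, Add(Rational(-2, 27), Mul(Rational(1, 27), S))) = Add(Rational(-83, 27), Mul(Rational(1, 27), S)))
Pow(Add(Function('H')(Function('r')(10)), R), Rational(1, 2)) = Pow(Add(Add(Rational(-83, 27), Mul(Rational(1, 27), 10)), 27186), Rational(1, 2)) = Pow(Add(Add(Rational(-83, 27), Rational(10, 27)), 27186), Rational(1, 2)) = Pow(Add(Rational(-73, 27), 27186), Rational(1, 2)) = Pow(Rational(733949, 27), Rational(1, 2)) = Mul(Rational(1, 9), Pow(2201847, Rational(1, 2)))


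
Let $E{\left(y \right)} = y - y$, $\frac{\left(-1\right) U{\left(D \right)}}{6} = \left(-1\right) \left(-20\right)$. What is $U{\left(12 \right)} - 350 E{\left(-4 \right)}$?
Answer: $-120$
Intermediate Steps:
$U{\left(D \right)} = -120$ ($U{\left(D \right)} = - 6 \left(\left(-1\right) \left(-20\right)\right) = \left(-6\right) 20 = -120$)
$E{\left(y \right)} = 0$
$U{\left(12 \right)} - 350 E{\left(-4 \right)} = -120 - 0 = -120 + 0 = -120$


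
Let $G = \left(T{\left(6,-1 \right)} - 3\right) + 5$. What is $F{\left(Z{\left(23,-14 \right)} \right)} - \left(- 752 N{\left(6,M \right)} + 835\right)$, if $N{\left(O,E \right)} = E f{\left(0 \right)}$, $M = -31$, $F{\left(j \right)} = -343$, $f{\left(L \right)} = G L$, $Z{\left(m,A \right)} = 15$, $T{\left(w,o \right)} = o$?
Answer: $-1178$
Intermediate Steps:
$G = 1$ ($G = \left(-1 - 3\right) + 5 = -4 + 5 = 1$)
$f{\left(L \right)} = L$ ($f{\left(L \right)} = 1 L = L$)
$N{\left(O,E \right)} = 0$ ($N{\left(O,E \right)} = E 0 = 0$)
$F{\left(Z{\left(23,-14 \right)} \right)} - \left(- 752 N{\left(6,M \right)} + 835\right) = -343 - \left(\left(-752\right) 0 + 835\right) = -343 - \left(0 + 835\right) = -343 - 835 = -1178$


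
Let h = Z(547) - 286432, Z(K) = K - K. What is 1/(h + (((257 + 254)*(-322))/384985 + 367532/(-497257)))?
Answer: -191436486145/54833758913452954 ≈ -3.4912e-6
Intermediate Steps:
Z(K) = 0
h = -286432 (h = 0 - 286432 = -286432)
1/(h + (((257 + 254)*(-322))/384985 + 367532/(-497257))) = 1/(-286432 + (((257 + 254)*(-322))/384985 + 367532/(-497257))) = 1/(-286432 + ((511*(-322))*(1/384985) + 367532*(-1/497257))) = 1/(-286432 + (-164542*1/384985 - 367532/497257)) = 1/(-286432 + (-164542/384985 - 367532/497257)) = 1/(-286432 - 223313968314/191436486145) = 1/(-54833758913452954/191436486145) = -191436486145/54833758913452954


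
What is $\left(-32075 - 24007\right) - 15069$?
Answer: $-71151$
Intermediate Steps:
$\left(-32075 - 24007\right) - 15069 = -56082 - 15069 = -71151$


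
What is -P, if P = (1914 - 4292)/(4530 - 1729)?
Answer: 2378/2801 ≈ 0.84898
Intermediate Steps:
P = -2378/2801 ≈ -0.84898
-P = -1*(-2378/2801) = 2378/2801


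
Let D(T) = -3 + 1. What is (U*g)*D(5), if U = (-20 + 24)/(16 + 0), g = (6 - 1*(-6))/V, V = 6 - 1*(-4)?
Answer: -⅗ ≈ -0.60000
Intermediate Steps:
V = 10 (V = 6 + 4 = 10)
D(T) = -2
g = 6/5 (g = (6 - 1*(-6))/10 = (6 + 6)*(⅒) = 12*(⅒) = 6/5 ≈ 1.2000)
U = ¼ (U = 4/16 = 4*(1/16) = ¼ ≈ 0.25000)
(U*g)*D(5) = ((¼)*(6/5))*(-2) = (3/10)*(-2) = -⅗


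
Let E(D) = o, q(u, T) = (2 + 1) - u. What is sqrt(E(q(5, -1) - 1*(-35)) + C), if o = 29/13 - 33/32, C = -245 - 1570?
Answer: I*sqrt(19618066)/104 ≈ 42.589*I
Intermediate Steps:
q(u, T) = 3 - u
C = -1815
o = 499/416 (o = 29*(1/13) - 33*1/32 = 29/13 - 33/32 = 499/416 ≈ 1.1995)
E(D) = 499/416
sqrt(E(q(5, -1) - 1*(-35)) + C) = sqrt(499/416 - 1815) = sqrt(-754541/416) = I*sqrt(19618066)/104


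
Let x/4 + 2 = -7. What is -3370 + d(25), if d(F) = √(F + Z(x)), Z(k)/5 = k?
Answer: -3370 + I*√155 ≈ -3370.0 + 12.45*I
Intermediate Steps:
x = -36 (x = -8 + 4*(-7) = -8 - 28 = -36)
Z(k) = 5*k
d(F) = √(-180 + F) (d(F) = √(F + 5*(-36)) = √(F - 180) = √(-180 + F))
-3370 + d(25) = -3370 + √(-180 + 25) = -3370 + √(-155) = -3370 + I*√155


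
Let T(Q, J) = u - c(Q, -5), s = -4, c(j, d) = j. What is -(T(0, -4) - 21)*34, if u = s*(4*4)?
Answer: 2890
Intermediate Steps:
u = -64 (u = -16*4 = -4*16 = -64)
T(Q, J) = -64 - Q
-(T(0, -4) - 21)*34 = -((-64 - 1*0) - 21)*34 = -((-64 + 0) - 21)*34 = -(-64 - 21)*34 = -(-85)*34 = -1*(-2890) = 2890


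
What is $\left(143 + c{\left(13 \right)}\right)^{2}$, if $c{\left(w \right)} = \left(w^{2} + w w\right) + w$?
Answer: $244036$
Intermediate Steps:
$c{\left(w \right)} = w + 2 w^{2}$ ($c{\left(w \right)} = \left(w^{2} + w^{2}\right) + w = 2 w^{2} + w = w + 2 w^{2}$)
$\left(143 + c{\left(13 \right)}\right)^{2} = \left(143 + 13 \left(1 + 2 \cdot 13\right)\right)^{2} = \left(143 + 13 \left(1 + 26\right)\right)^{2} = \left(143 + 13 \cdot 27\right)^{2} = \left(143 + 351\right)^{2} = 494^{2} = 244036$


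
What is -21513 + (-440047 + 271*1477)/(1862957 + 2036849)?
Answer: -41948283129/1949903 ≈ -21513.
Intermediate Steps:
-21513 + (-440047 + 271*1477)/(1862957 + 2036849) = -21513 + (-440047 + 400267)/3899806 = -21513 - 39780*1/3899806 = -21513 - 19890/1949903 = -41948283129/1949903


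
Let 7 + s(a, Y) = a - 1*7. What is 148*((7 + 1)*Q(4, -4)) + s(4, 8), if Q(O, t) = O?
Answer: 4726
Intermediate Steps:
s(a, Y) = -14 + a (s(a, Y) = -7 + (a - 1*7) = -7 + (a - 7) = -7 + (-7 + a) = -14 + a)
148*((7 + 1)*Q(4, -4)) + s(4, 8) = 148*((7 + 1)*4) + (-14 + 4) = 148*(8*4) - 10 = 148*32 - 10 = 4736 - 10 = 4726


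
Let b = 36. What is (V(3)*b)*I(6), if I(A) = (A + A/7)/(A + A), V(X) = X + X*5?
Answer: 2592/7 ≈ 370.29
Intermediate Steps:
V(X) = 6*X (V(X) = X + 5*X = 6*X)
I(A) = 4/7 (I(A) = (A + A*(1/7))/((2*A)) = (A + A/7)*(1/(2*A)) = (8*A/7)*(1/(2*A)) = 4/7)
(V(3)*b)*I(6) = ((6*3)*36)*(4/7) = (18*36)*(4/7) = 648*(4/7) = 2592/7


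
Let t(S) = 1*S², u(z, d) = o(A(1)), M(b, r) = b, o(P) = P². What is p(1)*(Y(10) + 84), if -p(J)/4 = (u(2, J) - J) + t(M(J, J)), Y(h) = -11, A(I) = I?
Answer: -292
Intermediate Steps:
u(z, d) = 1 (u(z, d) = 1² = 1)
t(S) = S²
p(J) = -4 - 4*J² + 4*J (p(J) = -4*((1 - J) + J²) = -4*(1 + J² - J) = -4 - 4*J² + 4*J)
p(1)*(Y(10) + 84) = (-4 - 4*1² + 4*1)*(-11 + 84) = (-4 - 4*1 + 4)*73 = (-4 - 4 + 4)*73 = -4*73 = -292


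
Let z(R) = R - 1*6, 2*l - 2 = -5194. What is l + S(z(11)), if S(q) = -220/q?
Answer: -2640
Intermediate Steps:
l = -2596 (l = 1 + (½)*(-5194) = 1 - 2597 = -2596)
z(R) = -6 + R (z(R) = R - 6 = -6 + R)
l + S(z(11)) = -2596 - 220/(-6 + 11) = -2596 - 220/5 = -2596 - 220*⅕ = -2596 - 44 = -2640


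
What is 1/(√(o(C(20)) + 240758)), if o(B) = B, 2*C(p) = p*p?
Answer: √240958/240958 ≈ 0.0020372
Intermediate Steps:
C(p) = p²/2 (C(p) = (p*p)/2 = p²/2)
1/(√(o(C(20)) + 240758)) = 1/(√((½)*20² + 240758)) = 1/(√((½)*400 + 240758)) = 1/(√(200 + 240758)) = 1/(√240958) = √240958/240958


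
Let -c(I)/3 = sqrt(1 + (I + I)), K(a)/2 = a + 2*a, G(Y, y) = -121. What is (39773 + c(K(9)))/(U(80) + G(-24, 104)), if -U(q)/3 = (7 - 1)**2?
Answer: -39773/229 + 3*sqrt(109)/229 ≈ -173.54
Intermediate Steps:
K(a) = 6*a (K(a) = 2*(a + 2*a) = 2*(3*a) = 6*a)
U(q) = -108 (U(q) = -3*(7 - 1)**2 = -3*6**2 = -3*36 = -108)
c(I) = -3*sqrt(1 + 2*I) (c(I) = -3*sqrt(1 + (I + I)) = -3*sqrt(1 + 2*I))
(39773 + c(K(9)))/(U(80) + G(-24, 104)) = (39773 - 3*sqrt(1 + 2*(6*9)))/(-108 - 121) = (39773 - 3*sqrt(1 + 2*54))/(-229) = (39773 - 3*sqrt(1 + 108))*(-1/229) = (39773 - 3*sqrt(109))*(-1/229) = -39773/229 + 3*sqrt(109)/229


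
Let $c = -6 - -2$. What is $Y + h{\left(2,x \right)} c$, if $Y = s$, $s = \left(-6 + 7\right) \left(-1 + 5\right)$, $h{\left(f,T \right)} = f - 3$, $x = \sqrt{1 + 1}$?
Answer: $8$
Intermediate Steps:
$c = -4$ ($c = -6 + 2 = -4$)
$x = \sqrt{2} \approx 1.4142$
$h{\left(f,T \right)} = -3 + f$
$s = 4$ ($s = 1 \cdot 4 = 4$)
$Y = 4$
$Y + h{\left(2,x \right)} c = 4 + \left(-3 + 2\right) \left(-4\right) = 4 - -4 = 4 + 4 = 8$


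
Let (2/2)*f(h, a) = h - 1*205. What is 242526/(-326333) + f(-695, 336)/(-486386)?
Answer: -58833775668/79361901269 ≈ -0.74133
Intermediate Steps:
f(h, a) = -205 + h (f(h, a) = h - 1*205 = h - 205 = -205 + h)
242526/(-326333) + f(-695, 336)/(-486386) = 242526/(-326333) + (-205 - 695)/(-486386) = 242526*(-1/326333) - 900*(-1/486386) = -242526/326333 + 450/243193 = -58833775668/79361901269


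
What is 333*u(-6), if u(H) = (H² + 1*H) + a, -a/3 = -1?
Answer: 10989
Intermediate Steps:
a = 3 (a = -3*(-1) = 3)
u(H) = 3 + H + H² (u(H) = (H² + 1*H) + 3 = (H² + H) + 3 = (H + H²) + 3 = 3 + H + H²)
333*u(-6) = 333*(3 - 6 + (-6)²) = 333*(3 - 6 + 36) = 333*33 = 10989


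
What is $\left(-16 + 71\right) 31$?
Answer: $1705$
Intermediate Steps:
$\left(-16 + 71\right) 31 = 55 \cdot 31 = 1705$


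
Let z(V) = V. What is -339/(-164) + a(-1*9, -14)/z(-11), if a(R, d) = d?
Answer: 6025/1804 ≈ 3.3398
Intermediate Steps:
-339/(-164) + a(-1*9, -14)/z(-11) = -339/(-164) - 14/(-11) = -339*(-1/164) - 14*(-1/11) = 339/164 + 14/11 = 6025/1804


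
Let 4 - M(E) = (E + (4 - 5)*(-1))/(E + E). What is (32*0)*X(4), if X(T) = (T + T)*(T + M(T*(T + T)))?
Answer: 0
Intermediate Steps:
M(E) = 4 - (1 + E)/(2*E) (M(E) = 4 - (E + (4 - 5)*(-1))/(E + E) = 4 - (E - 1*(-1))/(2*E) = 4 - (E + 1)*1/(2*E) = 4 - (1 + E)*1/(2*E) = 4 - (1 + E)/(2*E))
X(T) = 2*T*(T + (-1 + 14*T²)/(4*T²)) (X(T) = (T + T)*(T + (-1 + 7*(T*(T + T)))/(2*((T*(T + T))))) = (2*T)*(T + (-1 + 7*(T*(2*T)))/(2*((T*(2*T))))) = (2*T)*(T + (-1 + 7*(2*T²))/(2*((2*T²)))) = (2*T)*(T + (1/(2*T²))*(-1 + 14*T²)/2) = (2*T)*(T + (-1 + 14*T²)/(4*T²)) = 2*T*(T + (-1 + 14*T²)/(4*T²)))
(32*0)*X(4) = (32*0)*(2*4² + 7*4 - ½/4) = 0*(2*16 + 28 - ½*¼) = 0*(32 + 28 - ⅛) = 0*(479/8) = 0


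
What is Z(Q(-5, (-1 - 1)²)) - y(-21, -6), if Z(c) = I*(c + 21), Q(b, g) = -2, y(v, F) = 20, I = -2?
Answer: -58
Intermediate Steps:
Z(c) = -42 - 2*c (Z(c) = -2*(c + 21) = -2*(21 + c) = -42 - 2*c)
Z(Q(-5, (-1 - 1)²)) - y(-21, -6) = (-42 - 2*(-2)) - 1*20 = (-42 + 4) - 20 = -38 - 20 = -58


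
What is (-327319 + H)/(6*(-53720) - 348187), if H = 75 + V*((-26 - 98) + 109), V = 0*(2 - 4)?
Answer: 327244/670507 ≈ 0.48805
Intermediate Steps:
V = 0 (V = 0*(-2) = 0)
H = 75 (H = 75 + 0*((-26 - 98) + 109) = 75 + 0*(-124 + 109) = 75 + 0*(-15) = 75 + 0 = 75)
(-327319 + H)/(6*(-53720) - 348187) = (-327319 + 75)/(6*(-53720) - 348187) = -327244/(-322320 - 348187) = -327244/(-670507) = -327244*(-1/670507) = 327244/670507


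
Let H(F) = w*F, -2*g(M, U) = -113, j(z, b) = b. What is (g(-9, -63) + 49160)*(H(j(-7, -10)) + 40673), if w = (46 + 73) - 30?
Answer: 3915960039/2 ≈ 1.9580e+9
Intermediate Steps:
w = 89 (w = 119 - 30 = 89)
g(M, U) = 113/2 (g(M, U) = -1/2*(-113) = 113/2)
H(F) = 89*F
(g(-9, -63) + 49160)*(H(j(-7, -10)) + 40673) = (113/2 + 49160)*(89*(-10) + 40673) = 98433*(-890 + 40673)/2 = (98433/2)*39783 = 3915960039/2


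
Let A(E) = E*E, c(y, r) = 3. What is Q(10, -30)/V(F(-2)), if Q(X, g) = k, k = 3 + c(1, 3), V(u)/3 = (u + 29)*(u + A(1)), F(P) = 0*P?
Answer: 2/29 ≈ 0.068966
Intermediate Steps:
F(P) = 0
A(E) = E**2
V(u) = 3*(1 + u)*(29 + u) (V(u) = 3*((u + 29)*(u + 1**2)) = 3*((29 + u)*(u + 1)) = 3*((29 + u)*(1 + u)) = 3*((1 + u)*(29 + u)) = 3*(1 + u)*(29 + u))
k = 6 (k = 3 + 3 = 6)
Q(X, g) = 6
Q(10, -30)/V(F(-2)) = 6/(87 + 3*0**2 + 90*0) = 6/(87 + 3*0 + 0) = 6/(87 + 0 + 0) = 6/87 = 6*(1/87) = 2/29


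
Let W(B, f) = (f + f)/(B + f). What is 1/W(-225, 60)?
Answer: -11/8 ≈ -1.3750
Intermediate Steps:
W(B, f) = 2*f/(B + f) (W(B, f) = (2*f)/(B + f) = 2*f/(B + f))
1/W(-225, 60) = 1/(2*60/(-225 + 60)) = 1/(2*60/(-165)) = 1/(2*60*(-1/165)) = 1/(-8/11) = -11/8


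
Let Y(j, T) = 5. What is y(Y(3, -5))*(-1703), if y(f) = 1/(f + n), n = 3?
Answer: -1703/8 ≈ -212.88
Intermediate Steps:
y(f) = 1/(3 + f) (y(f) = 1/(f + 3) = 1/(3 + f))
y(Y(3, -5))*(-1703) = -1703/(3 + 5) = -1703/8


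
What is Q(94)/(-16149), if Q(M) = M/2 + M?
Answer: -47/5383 ≈ -0.0087312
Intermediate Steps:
Q(M) = 3*M/2 (Q(M) = M/2 + M = 3*M/2)
Q(94)/(-16149) = ((3/2)*94)/(-16149) = 141*(-1/16149) = -47/5383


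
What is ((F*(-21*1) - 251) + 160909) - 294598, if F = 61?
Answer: -135221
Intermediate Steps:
((F*(-21*1) - 251) + 160909) - 294598 = ((61*(-21*1) - 251) + 160909) - 294598 = ((61*(-21) - 251) + 160909) - 294598 = ((-1281 - 251) + 160909) - 294598 = (-1532 + 160909) - 294598 = 159377 - 294598 = -135221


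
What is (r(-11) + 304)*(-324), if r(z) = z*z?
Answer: -137700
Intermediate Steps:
r(z) = z²
(r(-11) + 304)*(-324) = ((-11)² + 304)*(-324) = (121 + 304)*(-324) = 425*(-324) = -137700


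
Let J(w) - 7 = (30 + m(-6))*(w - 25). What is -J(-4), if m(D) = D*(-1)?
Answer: 1037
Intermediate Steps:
m(D) = -D
J(w) = -893 + 36*w (J(w) = 7 + (30 - 1*(-6))*(w - 25) = 7 + (30 + 6)*(-25 + w) = 7 + 36*(-25 + w) = 7 + (-900 + 36*w) = -893 + 36*w)
-J(-4) = -(-893 + 36*(-4)) = -(-893 - 144) = -1*(-1037) = 1037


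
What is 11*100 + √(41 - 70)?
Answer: 1100 + I*√29 ≈ 1100.0 + 5.3852*I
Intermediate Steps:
11*100 + √(41 - 70) = 1100 + √(-29) = 1100 + I*√29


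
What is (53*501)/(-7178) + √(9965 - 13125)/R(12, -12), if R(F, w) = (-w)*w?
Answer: -26553/7178 - I*√790/72 ≈ -3.6992 - 0.39037*I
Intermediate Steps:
R(F, w) = -w²
(53*501)/(-7178) + √(9965 - 13125)/R(12, -12) = (53*501)/(-7178) + √(9965 - 13125)/((-1*(-12)²)) = 26553*(-1/7178) + √(-3160)/((-1*144)) = -26553/7178 + (2*I*√790)/(-144) = -26553/7178 + (2*I*√790)*(-1/144) = -26553/7178 - I*√790/72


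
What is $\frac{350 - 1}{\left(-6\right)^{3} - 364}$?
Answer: $- \frac{349}{580} \approx -0.60172$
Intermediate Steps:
$\frac{350 - 1}{\left(-6\right)^{3} - 364} = \frac{349}{-216 - 364} = \frac{349}{-580} = 349 \left(- \frac{1}{580}\right) = - \frac{349}{580}$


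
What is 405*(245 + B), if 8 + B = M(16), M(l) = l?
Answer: 102465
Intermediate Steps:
B = 8 (B = -8 + 16 = 8)
405*(245 + B) = 405*(245 + 8) = 405*253 = 102465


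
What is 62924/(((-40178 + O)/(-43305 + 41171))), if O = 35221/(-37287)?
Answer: 5006891499192/1498152307 ≈ 3342.0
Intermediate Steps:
O = -35221/37287 (O = 35221*(-1/37287) = -35221/37287 ≈ -0.94459)
62924/(((-40178 + O)/(-43305 + 41171))) = 62924/(((-40178 - 35221/37287)/(-43305 + 41171))) = 62924/((-1498152307/37287/(-2134))) = 62924/((-1498152307/37287*(-1/2134))) = 62924/(1498152307/79570458) = 62924*(79570458/1498152307) = 5006891499192/1498152307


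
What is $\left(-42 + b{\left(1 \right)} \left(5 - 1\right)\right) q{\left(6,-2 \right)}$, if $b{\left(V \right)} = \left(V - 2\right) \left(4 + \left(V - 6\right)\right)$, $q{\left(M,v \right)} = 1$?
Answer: $-38$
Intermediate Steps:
$b{\left(V \right)} = \left(-2 + V\right)^{2}$ ($b{\left(V \right)} = \left(-2 + V\right) \left(4 + \left(V - 6\right)\right) = \left(-2 + V\right) \left(4 + \left(-6 + V\right)\right) = \left(-2 + V\right) \left(-2 + V\right) = \left(-2 + V\right)^{2}$)
$\left(-42 + b{\left(1 \right)} \left(5 - 1\right)\right) q{\left(6,-2 \right)} = \left(-42 + \left(-2 + 1\right)^{2} \left(5 - 1\right)\right) 1 = \left(-42 + \left(-1\right)^{2} \cdot 4\right) 1 = \left(-42 + 1 \cdot 4\right) 1 = \left(-42 + 4\right) 1 = \left(-38\right) 1 = -38$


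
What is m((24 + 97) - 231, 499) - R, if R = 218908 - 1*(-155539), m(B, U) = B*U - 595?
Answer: -429932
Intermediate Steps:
m(B, U) = -595 + B*U
R = 374447 (R = 218908 + 155539 = 374447)
m((24 + 97) - 231, 499) - R = (-595 + ((24 + 97) - 231)*499) - 1*374447 = (-595 + (121 - 231)*499) - 374447 = (-595 - 110*499) - 374447 = (-595 - 54890) - 374447 = -55485 - 374447 = -429932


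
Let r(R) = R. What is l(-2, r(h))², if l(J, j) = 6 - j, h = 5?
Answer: 1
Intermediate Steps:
l(-2, r(h))² = (6 - 1*5)² = (6 - 5)² = 1² = 1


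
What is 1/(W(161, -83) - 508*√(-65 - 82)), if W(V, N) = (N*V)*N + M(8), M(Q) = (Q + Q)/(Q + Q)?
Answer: 184855/205034548718 + 889*I*√3/307551823077 ≈ 9.0158e-7 + 5.0066e-9*I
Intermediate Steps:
M(Q) = 1 (M(Q) = (2*Q)/((2*Q)) = (2*Q)*(1/(2*Q)) = 1)
W(V, N) = 1 + V*N² (W(V, N) = (N*V)*N + 1 = V*N² + 1 = 1 + V*N²)
1/(W(161, -83) - 508*√(-65 - 82)) = 1/((1 + 161*(-83)²) - 508*√(-65 - 82)) = 1/((1 + 161*6889) - 3556*I*√3) = 1/((1 + 1109129) - 3556*I*√3) = 1/(1109130 - 3556*I*√3)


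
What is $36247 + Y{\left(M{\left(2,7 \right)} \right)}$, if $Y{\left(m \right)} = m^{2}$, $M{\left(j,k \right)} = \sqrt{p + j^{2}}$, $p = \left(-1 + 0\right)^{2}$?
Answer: $36252$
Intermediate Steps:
$p = 1$ ($p = \left(-1\right)^{2} = 1$)
$M{\left(j,k \right)} = \sqrt{1 + j^{2}}$
$36247 + Y{\left(M{\left(2,7 \right)} \right)} = 36247 + \left(\sqrt{1 + 2^{2}}\right)^{2} = 36247 + \left(\sqrt{1 + 4}\right)^{2} = 36247 + \left(\sqrt{5}\right)^{2} = 36247 + 5 = 36252$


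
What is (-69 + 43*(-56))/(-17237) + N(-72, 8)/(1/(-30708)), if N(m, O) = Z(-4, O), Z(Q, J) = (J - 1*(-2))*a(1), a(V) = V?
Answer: -5293135483/17237 ≈ -3.0708e+5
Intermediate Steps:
Z(Q, J) = 2 + J (Z(Q, J) = (J - 1*(-2))*1 = (J + 2)*1 = (2 + J)*1 = 2 + J)
N(m, O) = 2 + O
(-69 + 43*(-56))/(-17237) + N(-72, 8)/(1/(-30708)) = (-69 + 43*(-56))/(-17237) + (2 + 8)/(1/(-30708)) = (-69 - 2408)*(-1/17237) + 10/(-1/30708) = -2477*(-1/17237) + 10*(-30708) = 2477/17237 - 307080 = -5293135483/17237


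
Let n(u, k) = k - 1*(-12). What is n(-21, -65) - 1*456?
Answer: -509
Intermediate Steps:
n(u, k) = 12 + k (n(u, k) = k + 12 = 12 + k)
n(-21, -65) - 1*456 = (12 - 65) - 1*456 = -53 - 456 = -509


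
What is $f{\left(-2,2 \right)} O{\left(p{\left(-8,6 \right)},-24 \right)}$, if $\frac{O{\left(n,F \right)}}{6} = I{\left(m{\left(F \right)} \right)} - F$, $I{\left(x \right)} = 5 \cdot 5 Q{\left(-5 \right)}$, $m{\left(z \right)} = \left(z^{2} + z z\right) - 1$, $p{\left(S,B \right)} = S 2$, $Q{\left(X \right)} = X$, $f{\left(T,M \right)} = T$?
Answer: $1212$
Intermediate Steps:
$p{\left(S,B \right)} = 2 S$
$m{\left(z \right)} = -1 + 2 z^{2}$ ($m{\left(z \right)} = \left(z^{2} + z^{2}\right) - 1 = 2 z^{2} - 1 = -1 + 2 z^{2}$)
$I{\left(x \right)} = -125$ ($I{\left(x \right)} = 5 \cdot 5 \left(-5\right) = 25 \left(-5\right) = -125$)
$O{\left(n,F \right)} = -750 - 6 F$ ($O{\left(n,F \right)} = 6 \left(-125 - F\right) = -750 - 6 F$)
$f{\left(-2,2 \right)} O{\left(p{\left(-8,6 \right)},-24 \right)} = - 2 \left(-750 - -144\right) = - 2 \left(-750 + 144\right) = \left(-2\right) \left(-606\right) = 1212$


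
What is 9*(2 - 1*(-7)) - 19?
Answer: 62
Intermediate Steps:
9*(2 - 1*(-7)) - 19 = 9*(2 + 7) - 19 = 9*9 - 19 = 81 - 19 = 62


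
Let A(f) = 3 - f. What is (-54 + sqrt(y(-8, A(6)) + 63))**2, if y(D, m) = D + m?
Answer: 2968 - 216*sqrt(13) ≈ 2189.2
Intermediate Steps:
(-54 + sqrt(y(-8, A(6)) + 63))**2 = (-54 + sqrt((-8 + (3 - 1*6)) + 63))**2 = (-54 + sqrt((-8 + (3 - 6)) + 63))**2 = (-54 + sqrt((-8 - 3) + 63))**2 = (-54 + sqrt(-11 + 63))**2 = (-54 + sqrt(52))**2 = (-54 + 2*sqrt(13))**2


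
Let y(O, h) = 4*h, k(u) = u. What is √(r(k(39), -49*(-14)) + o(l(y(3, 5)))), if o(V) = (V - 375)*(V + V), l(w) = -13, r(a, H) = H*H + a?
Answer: √480723 ≈ 693.34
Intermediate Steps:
r(a, H) = a + H² (r(a, H) = H² + a = a + H²)
o(V) = 2*V*(-375 + V) (o(V) = (-375 + V)*(2*V) = 2*V*(-375 + V))
√(r(k(39), -49*(-14)) + o(l(y(3, 5)))) = √((39 + (-49*(-14))²) + 2*(-13)*(-375 - 13)) = √((39 + 686²) + 2*(-13)*(-388)) = √((39 + 470596) + 10088) = √(470635 + 10088) = √480723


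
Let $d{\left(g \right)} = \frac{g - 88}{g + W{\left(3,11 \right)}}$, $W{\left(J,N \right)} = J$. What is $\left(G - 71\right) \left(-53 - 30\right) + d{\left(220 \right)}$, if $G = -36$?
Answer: $\frac{1980595}{223} \approx 8881.6$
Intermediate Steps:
$d{\left(g \right)} = \frac{-88 + g}{3 + g}$ ($d{\left(g \right)} = \frac{g - 88}{g + 3} = \frac{-88 + g}{3 + g}$)
$\left(G - 71\right) \left(-53 - 30\right) + d{\left(220 \right)} = \left(-36 - 71\right) \left(-53 - 30\right) + \frac{-88 + 220}{3 + 220} = \left(-107\right) \left(-83\right) + \frac{1}{223} \cdot 132 = 8881 + \frac{1}{223} \cdot 132 = 8881 + \frac{132}{223} = \frac{1980595}{223}$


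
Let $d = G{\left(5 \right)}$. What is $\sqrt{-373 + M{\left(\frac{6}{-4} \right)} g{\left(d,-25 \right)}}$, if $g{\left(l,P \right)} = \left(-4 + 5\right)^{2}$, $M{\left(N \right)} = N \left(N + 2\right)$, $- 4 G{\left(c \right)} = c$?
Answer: $\frac{i \sqrt{1495}}{2} \approx 19.333 i$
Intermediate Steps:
$G{\left(c \right)} = - \frac{c}{4}$
$M{\left(N \right)} = N \left(2 + N\right)$
$d = - \frac{5}{4}$ ($d = \left(- \frac{1}{4}\right) 5 = - \frac{5}{4} \approx -1.25$)
$g{\left(l,P \right)} = 1$ ($g{\left(l,P \right)} = 1^{2} = 1$)
$\sqrt{-373 + M{\left(\frac{6}{-4} \right)} g{\left(d,-25 \right)}} = \sqrt{-373 + \frac{6}{-4} \left(2 + \frac{6}{-4}\right) 1} = \sqrt{-373 + 6 \left(- \frac{1}{4}\right) \left(2 + 6 \left(- \frac{1}{4}\right)\right) 1} = \sqrt{-373 + - \frac{3 \left(2 - \frac{3}{2}\right)}{2} \cdot 1} = \sqrt{-373 + \left(- \frac{3}{2}\right) \frac{1}{2} \cdot 1} = \sqrt{-373 - \frac{3}{4}} = \sqrt{- \frac{1495}{4}} = \frac{i \sqrt{1495}}{2}$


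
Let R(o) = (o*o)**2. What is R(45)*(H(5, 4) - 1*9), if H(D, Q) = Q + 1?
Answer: -16402500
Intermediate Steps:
H(D, Q) = 1 + Q
R(o) = o**4 (R(o) = (o**2)**2 = o**4)
R(45)*(H(5, 4) - 1*9) = 45**4*((1 + 4) - 1*9) = 4100625*(5 - 9) = 4100625*(-4) = -16402500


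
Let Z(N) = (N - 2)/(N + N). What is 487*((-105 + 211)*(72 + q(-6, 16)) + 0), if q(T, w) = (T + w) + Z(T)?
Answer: 12802256/3 ≈ 4.2674e+6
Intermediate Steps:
Z(N) = (-2 + N)/(2*N) (Z(N) = (-2 + N)/((2*N)) = (-2 + N)*(1/(2*N)) = (-2 + N)/(2*N))
q(T, w) = T + w + (-2 + T)/(2*T) (q(T, w) = (T + w) + (-2 + T)/(2*T) = T + w + (-2 + T)/(2*T))
487*((-105 + 211)*(72 + q(-6, 16)) + 0) = 487*((-105 + 211)*(72 + (1/2 - 6 + 16 - 1/(-6))) + 0) = 487*(106*(72 + (1/2 - 6 + 16 - 1*(-1/6))) + 0) = 487*(106*(72 + (1/2 - 6 + 16 + 1/6)) + 0) = 487*(106*(72 + 32/3) + 0) = 487*(106*(248/3) + 0) = 487*(26288/3 + 0) = 487*(26288/3) = 12802256/3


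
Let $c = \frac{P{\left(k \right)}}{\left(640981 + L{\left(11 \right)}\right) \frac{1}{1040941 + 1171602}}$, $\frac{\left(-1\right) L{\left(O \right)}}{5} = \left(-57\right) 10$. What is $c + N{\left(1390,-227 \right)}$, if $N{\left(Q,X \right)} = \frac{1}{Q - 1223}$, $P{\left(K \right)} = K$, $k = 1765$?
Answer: $\frac{652158755796}{107519777} \approx 6065.5$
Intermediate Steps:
$L{\left(O \right)} = 2850$ ($L{\left(O \right)} = - 5 \left(\left(-57\right) 10\right) = \left(-5\right) \left(-570\right) = 2850$)
$N{\left(Q,X \right)} = \frac{1}{-1223 + Q}$
$c = \frac{3905138395}{643831}$ ($c = \frac{1765}{\left(640981 + 2850\right) \frac{1}{1040941 + 1171602}} = \frac{1765}{643831 \cdot \frac{1}{2212543}} = \frac{1765}{\frac{643831}{2212543}} = 1765 \cdot \frac{2212543}{643831} = \frac{3905138395}{643831} \approx 6065.5$)
$c + N{\left(1390,-227 \right)} = \frac{3905138395}{643831} + \frac{1}{-1223 + 1390} = \frac{3905138395}{643831} + \frac{1}{167} = \frac{652158755796}{107519777}$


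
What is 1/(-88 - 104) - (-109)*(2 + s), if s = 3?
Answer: 104639/192 ≈ 545.00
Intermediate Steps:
1/(-88 - 104) - (-109)*(2 + s) = 1/(-88 - 104) - (-109)*(2 + 3) = 1/(-192) - (-109)*5 = -1/192 - 109*(-5) = -1/192 + 545 = 104639/192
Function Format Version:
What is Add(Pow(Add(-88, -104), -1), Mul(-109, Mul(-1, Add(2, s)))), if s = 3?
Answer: Rational(104639, 192) ≈ 545.00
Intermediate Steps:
Add(Pow(Add(-88, -104), -1), Mul(-109, Mul(-1, Add(2, s)))) = Add(Pow(Add(-88, -104), -1), Mul(-109, Mul(-1, Add(2, 3)))) = Add(Pow(-192, -1), Mul(-109, Mul(-1, 5))) = Add(Rational(-1, 192), Mul(-109, -5)) = Add(Rational(-1, 192), 545) = Rational(104639, 192)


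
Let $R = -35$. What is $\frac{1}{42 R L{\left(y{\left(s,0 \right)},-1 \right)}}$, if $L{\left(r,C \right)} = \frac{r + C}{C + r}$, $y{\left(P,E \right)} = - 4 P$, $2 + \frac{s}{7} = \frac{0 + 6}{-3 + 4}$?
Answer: $- \frac{1}{1470} \approx -0.00068027$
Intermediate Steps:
$s = 28$ ($s = -14 + 7 \frac{0 + 6}{-3 + 4} = -14 + 7 \cdot \frac{6}{1} = -14 + 7 \cdot 6 \cdot 1 = -14 + 7 \cdot 6 = -14 + 42 = 28$)
$L{\left(r,C \right)} = 1$ ($L{\left(r,C \right)} = \frac{C + r}{C + r} = 1$)
$\frac{1}{42 R L{\left(y{\left(s,0 \right)},-1 \right)}} = \frac{1}{42 \left(-35\right) 1} = \frac{1}{\left(-1470\right) 1} = \frac{1}{-1470} = - \frac{1}{1470}$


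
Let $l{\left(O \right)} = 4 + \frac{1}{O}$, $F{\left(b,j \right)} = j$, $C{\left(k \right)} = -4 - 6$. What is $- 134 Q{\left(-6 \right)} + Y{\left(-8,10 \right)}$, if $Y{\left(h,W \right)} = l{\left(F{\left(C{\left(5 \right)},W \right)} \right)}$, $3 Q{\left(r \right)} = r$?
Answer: $\frac{2721}{10} \approx 272.1$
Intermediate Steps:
$Q{\left(r \right)} = \frac{r}{3}$
$C{\left(k \right)} = -10$ ($C{\left(k \right)} = -4 - 6 = -10$)
$Y{\left(h,W \right)} = 4 + \frac{1}{W}$
$- 134 Q{\left(-6 \right)} + Y{\left(-8,10 \right)} = - 134 \cdot \frac{1}{3} \left(-6\right) + \left(4 + \frac{1}{10}\right) = \left(-134\right) \left(-2\right) + \left(4 + \frac{1}{10}\right) = 268 + \frac{41}{10} = \frac{2721}{10}$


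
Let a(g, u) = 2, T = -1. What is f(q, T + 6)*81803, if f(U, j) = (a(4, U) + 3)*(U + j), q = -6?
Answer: -409015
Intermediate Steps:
f(U, j) = 5*U + 5*j (f(U, j) = (2 + 3)*(U + j) = 5*(U + j) = 5*U + 5*j)
f(q, T + 6)*81803 = (5*(-6) + 5*(-1 + 6))*81803 = (-30 + 5*5)*81803 = (-30 + 25)*81803 = -5*81803 = -409015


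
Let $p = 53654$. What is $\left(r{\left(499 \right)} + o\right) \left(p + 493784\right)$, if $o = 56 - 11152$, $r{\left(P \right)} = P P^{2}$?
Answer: $68013917737514$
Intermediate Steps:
$r{\left(P \right)} = P^{3}$
$o = -11096$ ($o = 56 - 11152 = -11096$)
$\left(r{\left(499 \right)} + o\right) \left(p + 493784\right) = \left(499^{3} - 11096\right) \left(53654 + 493784\right) = \left(124251499 - 11096\right) 547438 = 124240403 \cdot 547438 = 68013917737514$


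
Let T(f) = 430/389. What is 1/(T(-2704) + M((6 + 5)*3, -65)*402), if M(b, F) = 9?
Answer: 389/1407832 ≈ 0.00027631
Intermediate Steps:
T(f) = 430/389 (T(f) = 430*(1/389) = 430/389)
1/(T(-2704) + M((6 + 5)*3, -65)*402) = 1/(430/389 + 9*402) = 1/(430/389 + 3618) = 1/(1407832/389) = 389/1407832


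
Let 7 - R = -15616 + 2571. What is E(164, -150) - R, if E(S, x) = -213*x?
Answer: 18898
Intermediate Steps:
R = 13052 (R = 7 - (-15616 + 2571) = 7 - 1*(-13045) = 7 + 13045 = 13052)
E(164, -150) - R = -213*(-150) - 1*13052 = 31950 - 13052 = 18898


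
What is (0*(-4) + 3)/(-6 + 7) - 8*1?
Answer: -5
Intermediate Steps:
(0*(-4) + 3)/(-6 + 7) - 8*1 = (0 + 3)/1 - 8 = 3*1 - 8 = 3 - 8 = -5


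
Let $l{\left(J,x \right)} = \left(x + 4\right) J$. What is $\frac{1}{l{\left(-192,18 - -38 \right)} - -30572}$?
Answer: $\frac{1}{19052} \approx 5.2488 \cdot 10^{-5}$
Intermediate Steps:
$l{\left(J,x \right)} = J \left(4 + x\right)$ ($l{\left(J,x \right)} = \left(4 + x\right) J = J \left(4 + x\right)$)
$\frac{1}{l{\left(-192,18 - -38 \right)} - -30572} = \frac{1}{- 192 \left(4 + \left(18 - -38\right)\right) - -30572} = \frac{1}{- 192 \left(4 + \left(18 + 38\right)\right) + 30572} = \frac{1}{- 192 \left(4 + 56\right) + 30572} = \frac{1}{\left(-192\right) 60 + 30572} = \frac{1}{-11520 + 30572} = \frac{1}{19052}$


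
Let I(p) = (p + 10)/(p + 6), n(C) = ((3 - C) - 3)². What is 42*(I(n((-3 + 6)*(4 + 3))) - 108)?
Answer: -669550/149 ≈ -4493.6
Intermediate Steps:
n(C) = C² (n(C) = (-C)² = C²)
I(p) = (10 + p)/(6 + p)
42*(I(n((-3 + 6)*(4 + 3))) - 108) = 42*((10 + ((-3 + 6)*(4 + 3))²)/(6 + ((-3 + 6)*(4 + 3))²) - 108) = 42*((10 + (3*7)²)/(6 + (3*7)²) - 108) = 42*((10 + 21²)/(6 + 21²) - 108) = 42*((10 + 441)/(6 + 441) - 108) = 42*(451/447 - 108) = 42*(-47825/447) = -669550/149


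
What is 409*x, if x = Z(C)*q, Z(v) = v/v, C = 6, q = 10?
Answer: 4090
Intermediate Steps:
Z(v) = 1
x = 10 (x = 1*10 = 10)
409*x = 409*10 = 4090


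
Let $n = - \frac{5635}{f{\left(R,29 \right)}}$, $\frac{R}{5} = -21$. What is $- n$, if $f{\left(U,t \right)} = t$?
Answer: $\frac{5635}{29} \approx 194.31$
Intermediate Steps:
$R = -105$ ($R = 5 \left(-21\right) = -105$)
$n = - \frac{5635}{29} \approx -194.31$
$- n = \left(-1\right) \left(- \frac{5635}{29}\right) = \frac{5635}{29}$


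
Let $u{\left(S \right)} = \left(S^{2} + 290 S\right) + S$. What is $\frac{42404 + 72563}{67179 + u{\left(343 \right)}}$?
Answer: $\frac{114967}{284641} \approx 0.4039$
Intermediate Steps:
$u{\left(S \right)} = S^{2} + 291 S$
$\frac{42404 + 72563}{67179 + u{\left(343 \right)}} = \frac{42404 + 72563}{67179 + 343 \left(291 + 343\right)} = \frac{114967}{67179 + 343 \cdot 634} = \frac{114967}{67179 + 217462} = \frac{114967}{284641}$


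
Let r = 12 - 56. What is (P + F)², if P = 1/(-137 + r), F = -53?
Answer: 92044836/32761 ≈ 2809.6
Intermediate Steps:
r = -44
P = -1/181 (P = 1/(-137 - 44) = 1/(-181) = -1/181 ≈ -0.0055249)
(P + F)² = (-1/181 - 53)² = (-9594/181)² = 92044836/32761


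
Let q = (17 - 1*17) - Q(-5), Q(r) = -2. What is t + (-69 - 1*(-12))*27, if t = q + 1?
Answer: -1536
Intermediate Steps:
q = 2 (q = (17 - 1*17) - 1*(-2) = (17 - 17) + 2 = 0 + 2 = 2)
t = 3 (t = 2 + 1 = 3)
t + (-69 - 1*(-12))*27 = 3 + (-69 - 1*(-12))*27 = 3 + (-69 + 12)*27 = 3 - 57*27 = 3 - 1539 = -1536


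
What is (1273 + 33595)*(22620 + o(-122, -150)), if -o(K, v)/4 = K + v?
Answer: 826650544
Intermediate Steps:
o(K, v) = -4*K - 4*v (o(K, v) = -4*(K + v) = -4*K - 4*v)
(1273 + 33595)*(22620 + o(-122, -150)) = (1273 + 33595)*(22620 + (-4*(-122) - 4*(-150))) = 34868*(22620 + (488 + 600)) = 34868*(22620 + 1088) = 34868*23708 = 826650544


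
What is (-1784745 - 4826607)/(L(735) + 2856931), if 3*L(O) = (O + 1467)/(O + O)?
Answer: -1214835930/524961163 ≈ -2.3141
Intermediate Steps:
L(O) = (1467 + O)/(6*O) (L(O) = ((O + 1467)/(O + O))/3 = ((1467 + O)/((2*O)))/3 = ((1467 + O)*(1/(2*O)))/3 = ((1467 + O)/(2*O))/3 = (1467 + O)/(6*O))
(-1784745 - 4826607)/(L(735) + 2856931) = (-1784745 - 4826607)/((⅙)*(1467 + 735)/735 + 2856931) = -6611352/((⅙)*(1/735)*2202 + 2856931) = -6611352/(367/735 + 2856931) = -6611352/2099844652/735 = -6611352*735/2099844652 = -1214835930/524961163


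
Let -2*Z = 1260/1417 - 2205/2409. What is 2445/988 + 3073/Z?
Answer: 987055158889/4194060 ≈ 2.3535e+5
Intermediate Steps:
Z = 29715/2275702 (Z = -(1260/1417 - 2205/2409)/2 = -(1260*(1/1417) - 2205*1/2409)/2 = -(1260/1417 - 735/803)/2 = -1/2*(-29715/1137851) = 29715/2275702 ≈ 0.013058)
2445/988 + 3073/Z = 2445/988 + 3073/(29715/2275702) = 2445*(1/988) + 3073*(2275702/29715) = 2445/988 + 999033178/4245 = 987055158889/4194060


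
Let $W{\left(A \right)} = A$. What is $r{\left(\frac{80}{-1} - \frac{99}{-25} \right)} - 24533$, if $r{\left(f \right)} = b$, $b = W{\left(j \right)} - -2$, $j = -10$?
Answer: $-24541$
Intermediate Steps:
$b = -8$ ($b = -10 - -2 = -10 + 2 = -8$)
$r{\left(f \right)} = -8$
$r{\left(\frac{80}{-1} - \frac{99}{-25} \right)} - 24533 = -8 - 24533 = -24541$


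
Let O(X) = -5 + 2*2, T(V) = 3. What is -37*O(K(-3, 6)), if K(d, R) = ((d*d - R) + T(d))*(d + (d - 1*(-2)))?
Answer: 37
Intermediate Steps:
K(d, R) = (2 + 2*d)*(3 + d² - R) (K(d, R) = ((d*d - R) + 3)*(d + (d - 1*(-2))) = ((d² - R) + 3)*(d + (d + 2)) = (3 + d² - R)*(d + (2 + d)) = (3 + d² - R)*(2 + 2*d) = (2 + 2*d)*(3 + d² - R))
O(X) = -1 (O(X) = -5 + 4 = -1)
-37*O(K(-3, 6)) = -37*(-1) = 37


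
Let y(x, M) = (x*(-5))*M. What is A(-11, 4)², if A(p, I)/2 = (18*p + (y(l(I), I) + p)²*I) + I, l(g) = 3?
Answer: 1595203600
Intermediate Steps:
y(x, M) = -5*M*x (y(x, M) = (-5*x)*M = -5*M*x)
A(p, I) = 2*I + 36*p + 2*I*(p - 15*I)² (A(p, I) = 2*((18*p + (-5*I*3 + p)²*I) + I) = 2*((18*p + (-15*I + p)²*I) + I) = 2*((18*p + (p - 15*I)²*I) + I) = 2*((18*p + I*(p - 15*I)²) + I) = 2*(I + 18*p + I*(p - 15*I)²) = 2*I + 36*p + 2*I*(p - 15*I)²)
A(-11, 4)² = (2*4 + 36*(-11) + 2*4*(-1*(-11) + 15*4)²)² = (8 - 396 + 2*4*(11 + 60)²)² = (8 - 396 + 2*4*71²)² = (8 - 396 + 2*4*5041)² = (8 - 396 + 40328)² = 39940² = 1595203600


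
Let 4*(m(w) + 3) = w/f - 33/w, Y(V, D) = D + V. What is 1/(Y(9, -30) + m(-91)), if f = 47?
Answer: -8554/208661 ≈ -0.040995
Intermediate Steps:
m(w) = -3 - 33/(4*w) + w/188 (m(w) = -3 + (w/47 - 33/w)/4 = -3 + (-33/w + w/47)/4 = -3 + (-33/(4*w) + w/188) = -3 - 33/(4*w) + w/188)
1/(Y(9, -30) + m(-91)) = 1/((-30 + 9) + (1/188)*(-1551 - 91*(-564 - 91))/(-91)) = 1/(-21 + (1/188)*(-1/91)*(-1551 - 91*(-655))) = 1/(-21 + (1/188)*(-1/91)*(-1551 + 59605)) = 1/(-21 + (1/188)*(-1/91)*58054) = 1/(-21 - 29027/8554) = 1/(-208661/8554) = -8554/208661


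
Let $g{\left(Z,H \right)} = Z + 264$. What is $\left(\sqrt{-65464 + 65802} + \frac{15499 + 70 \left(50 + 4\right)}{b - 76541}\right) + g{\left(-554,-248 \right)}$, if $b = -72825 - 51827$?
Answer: $- \frac{58365249}{201193} + 13 \sqrt{2} \approx -271.71$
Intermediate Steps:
$b = -124652$
$g{\left(Z,H \right)} = 264 + Z$
$\left(\sqrt{-65464 + 65802} + \frac{15499 + 70 \left(50 + 4\right)}{b - 76541}\right) + g{\left(-554,-248 \right)} = \left(\sqrt{-65464 + 65802} + \frac{15499 + 70 \left(50 + 4\right)}{-124652 - 76541}\right) + \left(264 - 554\right) = \left(\sqrt{338} + \frac{15499 + 70 \cdot 54}{-201193}\right) - 290 = \left(13 \sqrt{2} + \left(15499 + 3780\right) \left(- \frac{1}{201193}\right)\right) - 290 = \left(13 \sqrt{2} + 19279 \left(- \frac{1}{201193}\right)\right) - 290 = \left(13 \sqrt{2} - \frac{19279}{201193}\right) - 290 = \left(- \frac{19279}{201193} + 13 \sqrt{2}\right) - 290 = - \frac{58365249}{201193} + 13 \sqrt{2}$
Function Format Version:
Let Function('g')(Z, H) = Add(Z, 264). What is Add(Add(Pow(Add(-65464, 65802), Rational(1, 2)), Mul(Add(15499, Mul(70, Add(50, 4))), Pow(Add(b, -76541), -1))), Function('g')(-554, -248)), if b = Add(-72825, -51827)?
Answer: Add(Rational(-58365249, 201193), Mul(13, Pow(2, Rational(1, 2)))) ≈ -271.71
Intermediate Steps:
b = -124652
Function('g')(Z, H) = Add(264, Z)
Add(Add(Pow(Add(-65464, 65802), Rational(1, 2)), Mul(Add(15499, Mul(70, Add(50, 4))), Pow(Add(b, -76541), -1))), Function('g')(-554, -248)) = Add(Add(Pow(Add(-65464, 65802), Rational(1, 2)), Mul(Add(15499, Mul(70, Add(50, 4))), Pow(Add(-124652, -76541), -1))), Add(264, -554)) = Add(Add(Pow(338, Rational(1, 2)), Mul(Add(15499, Mul(70, 54)), Pow(-201193, -1))), -290) = Add(Add(Mul(13, Pow(2, Rational(1, 2))), Mul(Add(15499, 3780), Rational(-1, 201193))), -290) = Add(Add(Mul(13, Pow(2, Rational(1, 2))), Mul(19279, Rational(-1, 201193))), -290) = Add(Add(Mul(13, Pow(2, Rational(1, 2))), Rational(-19279, 201193)), -290) = Add(Add(Rational(-19279, 201193), Mul(13, Pow(2, Rational(1, 2)))), -290) = Add(Rational(-58365249, 201193), Mul(13, Pow(2, Rational(1, 2))))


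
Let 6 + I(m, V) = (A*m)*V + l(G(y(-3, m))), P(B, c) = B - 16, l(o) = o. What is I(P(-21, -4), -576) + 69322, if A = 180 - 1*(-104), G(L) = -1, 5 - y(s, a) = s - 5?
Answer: 6121923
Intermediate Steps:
y(s, a) = 10 - s (y(s, a) = 5 - (s - 5) = 5 - (-5 + s) = 5 + (5 - s) = 10 - s)
A = 284 (A = 180 + 104 = 284)
P(B, c) = -16 + B
I(m, V) = -7 + 284*V*m (I(m, V) = -6 + ((284*m)*V - 1) = -6 + (284*V*m - 1) = -6 + (-1 + 284*V*m) = -7 + 284*V*m)
I(P(-21, -4), -576) + 69322 = (-7 + 284*(-576)*(-16 - 21)) + 69322 = (-7 + 284*(-576)*(-37)) + 69322 = (-7 + 6052608) + 69322 = 6052601 + 69322 = 6121923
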